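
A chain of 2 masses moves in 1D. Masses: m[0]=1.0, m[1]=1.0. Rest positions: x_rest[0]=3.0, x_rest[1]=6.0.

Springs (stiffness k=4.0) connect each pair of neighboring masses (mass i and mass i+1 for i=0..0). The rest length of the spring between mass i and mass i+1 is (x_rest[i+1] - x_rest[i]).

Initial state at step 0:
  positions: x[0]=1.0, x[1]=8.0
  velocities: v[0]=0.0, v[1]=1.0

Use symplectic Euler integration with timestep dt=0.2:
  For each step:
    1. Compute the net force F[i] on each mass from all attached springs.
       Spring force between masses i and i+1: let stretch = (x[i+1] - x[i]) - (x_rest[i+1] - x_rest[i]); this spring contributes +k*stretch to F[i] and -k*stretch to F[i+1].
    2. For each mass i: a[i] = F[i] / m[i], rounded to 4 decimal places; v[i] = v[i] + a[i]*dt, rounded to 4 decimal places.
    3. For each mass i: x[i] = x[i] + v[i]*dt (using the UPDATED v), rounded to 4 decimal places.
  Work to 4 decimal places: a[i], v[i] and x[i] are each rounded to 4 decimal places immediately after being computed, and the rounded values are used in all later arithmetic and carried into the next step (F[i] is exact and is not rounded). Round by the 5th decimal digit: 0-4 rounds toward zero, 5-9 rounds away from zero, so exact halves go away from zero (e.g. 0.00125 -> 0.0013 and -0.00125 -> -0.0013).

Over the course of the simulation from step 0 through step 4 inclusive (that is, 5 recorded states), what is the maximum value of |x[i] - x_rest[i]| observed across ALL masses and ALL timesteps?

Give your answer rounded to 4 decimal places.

Step 0: x=[1.0000 8.0000] v=[0.0000 1.0000]
Step 1: x=[1.6400 7.5600] v=[3.2000 -2.2000]
Step 2: x=[2.7472 6.6528] v=[5.5360 -4.5360]
Step 3: x=[3.9993 5.6007] v=[6.2605 -5.2605]
Step 4: x=[5.0276 4.7724] v=[5.1416 -4.1416]
Max displacement = 2.0276

Answer: 2.0276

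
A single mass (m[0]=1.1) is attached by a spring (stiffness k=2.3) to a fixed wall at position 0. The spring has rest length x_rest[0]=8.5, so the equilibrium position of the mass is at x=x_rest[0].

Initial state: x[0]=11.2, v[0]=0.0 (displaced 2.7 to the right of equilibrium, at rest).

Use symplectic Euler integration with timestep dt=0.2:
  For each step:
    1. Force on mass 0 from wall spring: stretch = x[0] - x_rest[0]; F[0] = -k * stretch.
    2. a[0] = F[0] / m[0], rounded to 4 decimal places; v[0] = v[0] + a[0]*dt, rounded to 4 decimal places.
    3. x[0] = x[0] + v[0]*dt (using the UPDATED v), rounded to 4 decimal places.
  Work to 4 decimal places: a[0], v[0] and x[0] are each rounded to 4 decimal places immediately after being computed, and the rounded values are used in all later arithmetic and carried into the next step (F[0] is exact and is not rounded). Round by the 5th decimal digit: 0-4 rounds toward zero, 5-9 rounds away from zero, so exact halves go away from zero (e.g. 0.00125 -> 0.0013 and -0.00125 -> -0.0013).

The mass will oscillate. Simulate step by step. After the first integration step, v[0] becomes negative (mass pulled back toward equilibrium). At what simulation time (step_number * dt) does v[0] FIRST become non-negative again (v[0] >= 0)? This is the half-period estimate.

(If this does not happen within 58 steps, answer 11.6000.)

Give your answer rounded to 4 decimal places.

Answer: 2.2000

Derivation:
Step 0: x=[11.2000] v=[0.0000]
Step 1: x=[10.9742] v=[-1.1291]
Step 2: x=[10.5414] v=[-2.1638]
Step 3: x=[9.9379] v=[-3.0175]
Step 4: x=[9.2141] v=[-3.6188]
Step 5: x=[8.4306] v=[-3.9174]
Step 6: x=[7.6529] v=[-3.8884]
Step 7: x=[6.9461] v=[-3.5342]
Step 8: x=[6.3692] v=[-2.8844]
Step 9: x=[5.9705] v=[-1.9933]
Step 10: x=[5.7834] v=[-0.9355]
Step 11: x=[5.8235] v=[0.2005]
First v>=0 after going negative at step 11, time=2.2000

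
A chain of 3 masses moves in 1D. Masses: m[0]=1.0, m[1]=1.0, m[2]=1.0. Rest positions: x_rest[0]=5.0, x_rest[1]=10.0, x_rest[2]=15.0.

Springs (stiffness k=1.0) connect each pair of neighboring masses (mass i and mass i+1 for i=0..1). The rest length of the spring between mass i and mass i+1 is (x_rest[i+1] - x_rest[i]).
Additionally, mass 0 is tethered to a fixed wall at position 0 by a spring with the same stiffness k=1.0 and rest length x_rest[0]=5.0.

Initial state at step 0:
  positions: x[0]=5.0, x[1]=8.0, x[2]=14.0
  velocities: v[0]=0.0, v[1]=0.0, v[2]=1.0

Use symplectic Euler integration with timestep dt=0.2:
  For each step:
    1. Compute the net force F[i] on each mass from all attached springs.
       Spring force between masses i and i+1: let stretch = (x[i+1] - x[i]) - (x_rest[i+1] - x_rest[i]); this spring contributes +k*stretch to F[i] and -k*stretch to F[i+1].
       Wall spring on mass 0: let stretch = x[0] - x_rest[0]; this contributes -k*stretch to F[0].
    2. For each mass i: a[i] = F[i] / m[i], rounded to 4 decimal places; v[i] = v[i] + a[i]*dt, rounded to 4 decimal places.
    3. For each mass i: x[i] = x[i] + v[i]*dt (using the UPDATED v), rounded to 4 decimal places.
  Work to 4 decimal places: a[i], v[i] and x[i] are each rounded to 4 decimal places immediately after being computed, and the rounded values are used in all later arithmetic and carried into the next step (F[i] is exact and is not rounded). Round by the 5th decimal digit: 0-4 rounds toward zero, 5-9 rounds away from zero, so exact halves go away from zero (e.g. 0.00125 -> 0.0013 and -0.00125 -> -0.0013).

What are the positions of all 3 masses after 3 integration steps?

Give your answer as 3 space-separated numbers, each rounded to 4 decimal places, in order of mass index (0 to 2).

Answer: 4.5748 8.6809 14.3598

Derivation:
Step 0: x=[5.0000 8.0000 14.0000] v=[0.0000 0.0000 1.0000]
Step 1: x=[4.9200 8.1200 14.1600] v=[-0.4000 0.6000 0.8000]
Step 2: x=[4.7712 8.3536 14.2784] v=[-0.7440 1.1680 0.5920]
Step 3: x=[4.5748 8.6809 14.3598] v=[-0.9818 1.6365 0.4070]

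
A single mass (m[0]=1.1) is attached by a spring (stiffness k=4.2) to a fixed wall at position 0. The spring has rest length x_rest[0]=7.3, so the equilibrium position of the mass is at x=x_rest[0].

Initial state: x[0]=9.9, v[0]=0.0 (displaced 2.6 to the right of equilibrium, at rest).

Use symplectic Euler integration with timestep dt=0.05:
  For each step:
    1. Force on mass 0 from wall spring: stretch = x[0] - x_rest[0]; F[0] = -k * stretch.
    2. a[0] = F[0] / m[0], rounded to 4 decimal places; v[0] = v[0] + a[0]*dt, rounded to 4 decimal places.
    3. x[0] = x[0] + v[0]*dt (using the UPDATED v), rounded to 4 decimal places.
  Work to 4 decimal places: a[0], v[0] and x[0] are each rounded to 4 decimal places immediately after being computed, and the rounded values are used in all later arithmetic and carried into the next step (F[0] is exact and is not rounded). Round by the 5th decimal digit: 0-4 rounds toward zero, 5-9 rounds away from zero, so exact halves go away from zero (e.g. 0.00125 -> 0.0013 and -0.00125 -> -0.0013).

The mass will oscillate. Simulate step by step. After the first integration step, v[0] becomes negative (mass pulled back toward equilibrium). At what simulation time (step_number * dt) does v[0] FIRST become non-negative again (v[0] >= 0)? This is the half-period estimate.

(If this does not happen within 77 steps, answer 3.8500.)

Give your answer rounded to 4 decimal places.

Step 0: x=[9.9000] v=[0.0000]
Step 1: x=[9.8752] v=[-0.4964]
Step 2: x=[9.8258] v=[-0.9880]
Step 3: x=[9.7523] v=[-1.4702]
Step 4: x=[9.6554] v=[-1.9384]
Step 5: x=[9.5360] v=[-2.3881]
Step 6: x=[9.3953] v=[-2.8150]
Step 7: x=[9.2346] v=[-3.2150]
Step 8: x=[9.0554] v=[-3.5843]
Step 9: x=[8.8594] v=[-3.9194]
Step 10: x=[8.6485] v=[-4.2171]
Step 11: x=[8.4248] v=[-4.4745]
Step 12: x=[8.1903] v=[-4.6892]
Step 13: x=[7.9473] v=[-4.8592]
Step 14: x=[7.6982] v=[-4.9828]
Step 15: x=[7.4453] v=[-5.0588]
Step 16: x=[7.1910] v=[-5.0865]
Step 17: x=[6.9377] v=[-5.0657]
Step 18: x=[6.6879] v=[-4.9965]
Step 19: x=[6.4439] v=[-4.8796]
Step 20: x=[6.2081] v=[-4.7162]
Step 21: x=[5.9827] v=[-4.5077]
Step 22: x=[5.7699] v=[-4.2562]
Step 23: x=[5.5717] v=[-3.9641]
Step 24: x=[5.3900] v=[-3.6342]
Step 25: x=[5.2265] v=[-3.2696]
Step 26: x=[5.0828] v=[-2.8738]
Step 27: x=[4.9603] v=[-2.4505]
Step 28: x=[4.8601] v=[-2.0038]
Step 29: x=[4.7832] v=[-1.5380]
Step 30: x=[4.7303] v=[-1.0575]
Step 31: x=[4.7020] v=[-0.5669]
Step 32: x=[4.6985] v=[-0.0709]
Step 33: x=[4.7198] v=[0.4258]
First v>=0 after going negative at step 33, time=1.6500

Answer: 1.6500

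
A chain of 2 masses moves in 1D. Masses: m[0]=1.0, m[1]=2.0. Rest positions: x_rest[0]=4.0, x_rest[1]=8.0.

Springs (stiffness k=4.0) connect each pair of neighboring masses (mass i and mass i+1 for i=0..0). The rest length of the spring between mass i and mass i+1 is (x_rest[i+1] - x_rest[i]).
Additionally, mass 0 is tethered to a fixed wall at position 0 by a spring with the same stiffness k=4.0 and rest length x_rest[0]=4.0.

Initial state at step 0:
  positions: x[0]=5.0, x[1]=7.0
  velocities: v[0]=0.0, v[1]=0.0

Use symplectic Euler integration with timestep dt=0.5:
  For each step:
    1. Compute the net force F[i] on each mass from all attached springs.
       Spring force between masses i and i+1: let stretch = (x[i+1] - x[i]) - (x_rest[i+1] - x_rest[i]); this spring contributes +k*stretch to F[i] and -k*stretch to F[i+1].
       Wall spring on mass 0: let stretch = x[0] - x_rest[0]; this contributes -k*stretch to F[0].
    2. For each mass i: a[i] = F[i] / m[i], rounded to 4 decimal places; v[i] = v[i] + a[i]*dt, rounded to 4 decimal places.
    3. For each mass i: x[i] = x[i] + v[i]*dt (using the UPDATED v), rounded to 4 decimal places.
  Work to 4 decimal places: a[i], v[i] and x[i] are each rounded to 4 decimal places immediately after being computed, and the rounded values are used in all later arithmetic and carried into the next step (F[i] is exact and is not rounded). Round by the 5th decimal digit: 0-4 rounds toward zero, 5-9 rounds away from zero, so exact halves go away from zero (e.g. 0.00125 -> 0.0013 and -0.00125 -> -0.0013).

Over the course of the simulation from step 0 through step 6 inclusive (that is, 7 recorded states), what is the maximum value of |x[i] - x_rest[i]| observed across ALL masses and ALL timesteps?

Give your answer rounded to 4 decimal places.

Step 0: x=[5.0000 7.0000] v=[0.0000 0.0000]
Step 1: x=[2.0000 8.0000] v=[-6.0000 2.0000]
Step 2: x=[3.0000 8.0000] v=[2.0000 0.0000]
Step 3: x=[6.0000 7.5000] v=[6.0000 -1.0000]
Step 4: x=[4.5000 8.2500] v=[-3.0000 1.5000]
Step 5: x=[2.2500 9.1250] v=[-4.5000 1.7500]
Step 6: x=[4.6250 8.5625] v=[4.7500 -1.1250]
Max displacement = 2.0000

Answer: 2.0000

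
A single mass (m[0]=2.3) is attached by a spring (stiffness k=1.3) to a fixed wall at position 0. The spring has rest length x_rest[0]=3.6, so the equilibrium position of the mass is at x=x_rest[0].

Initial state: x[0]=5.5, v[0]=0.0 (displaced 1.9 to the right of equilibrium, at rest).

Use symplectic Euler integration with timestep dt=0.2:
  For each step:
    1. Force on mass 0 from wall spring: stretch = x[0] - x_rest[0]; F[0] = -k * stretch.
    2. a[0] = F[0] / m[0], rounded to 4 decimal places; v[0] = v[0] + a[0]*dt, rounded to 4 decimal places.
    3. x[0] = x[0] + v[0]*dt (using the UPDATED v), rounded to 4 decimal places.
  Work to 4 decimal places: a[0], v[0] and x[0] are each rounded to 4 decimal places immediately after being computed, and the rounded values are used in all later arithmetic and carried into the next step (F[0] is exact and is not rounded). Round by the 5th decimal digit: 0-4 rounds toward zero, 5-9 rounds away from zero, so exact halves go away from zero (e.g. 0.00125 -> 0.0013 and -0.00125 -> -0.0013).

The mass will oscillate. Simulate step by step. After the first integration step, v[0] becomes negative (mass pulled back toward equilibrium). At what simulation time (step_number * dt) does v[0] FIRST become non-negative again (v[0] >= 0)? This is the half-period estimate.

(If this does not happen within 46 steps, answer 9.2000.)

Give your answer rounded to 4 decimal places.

Answer: 4.2000

Derivation:
Step 0: x=[5.5000] v=[0.0000]
Step 1: x=[5.4570] v=[-0.2148]
Step 2: x=[5.3721] v=[-0.4247]
Step 3: x=[5.2471] v=[-0.6250]
Step 4: x=[5.0849] v=[-0.8112]
Step 5: x=[4.8891] v=[-0.9791]
Step 6: x=[4.6641] v=[-1.1248]
Step 7: x=[4.4151] v=[-1.2451]
Step 8: x=[4.1477] v=[-1.3372]
Step 9: x=[3.8679] v=[-1.3991]
Step 10: x=[3.5820] v=[-1.4294]
Step 11: x=[3.2965] v=[-1.4274]
Step 12: x=[3.0179] v=[-1.3931]
Step 13: x=[2.7524] v=[-1.3273]
Step 14: x=[2.5061] v=[-1.2315]
Step 15: x=[2.2845] v=[-1.1078]
Step 16: x=[2.0927] v=[-0.9591]
Step 17: x=[1.9350] v=[-0.7887]
Step 18: x=[1.8149] v=[-0.6005]
Step 19: x=[1.7352] v=[-0.3987]
Step 20: x=[1.6976] v=[-0.1879]
Step 21: x=[1.7030] v=[0.0272]
First v>=0 after going negative at step 21, time=4.2000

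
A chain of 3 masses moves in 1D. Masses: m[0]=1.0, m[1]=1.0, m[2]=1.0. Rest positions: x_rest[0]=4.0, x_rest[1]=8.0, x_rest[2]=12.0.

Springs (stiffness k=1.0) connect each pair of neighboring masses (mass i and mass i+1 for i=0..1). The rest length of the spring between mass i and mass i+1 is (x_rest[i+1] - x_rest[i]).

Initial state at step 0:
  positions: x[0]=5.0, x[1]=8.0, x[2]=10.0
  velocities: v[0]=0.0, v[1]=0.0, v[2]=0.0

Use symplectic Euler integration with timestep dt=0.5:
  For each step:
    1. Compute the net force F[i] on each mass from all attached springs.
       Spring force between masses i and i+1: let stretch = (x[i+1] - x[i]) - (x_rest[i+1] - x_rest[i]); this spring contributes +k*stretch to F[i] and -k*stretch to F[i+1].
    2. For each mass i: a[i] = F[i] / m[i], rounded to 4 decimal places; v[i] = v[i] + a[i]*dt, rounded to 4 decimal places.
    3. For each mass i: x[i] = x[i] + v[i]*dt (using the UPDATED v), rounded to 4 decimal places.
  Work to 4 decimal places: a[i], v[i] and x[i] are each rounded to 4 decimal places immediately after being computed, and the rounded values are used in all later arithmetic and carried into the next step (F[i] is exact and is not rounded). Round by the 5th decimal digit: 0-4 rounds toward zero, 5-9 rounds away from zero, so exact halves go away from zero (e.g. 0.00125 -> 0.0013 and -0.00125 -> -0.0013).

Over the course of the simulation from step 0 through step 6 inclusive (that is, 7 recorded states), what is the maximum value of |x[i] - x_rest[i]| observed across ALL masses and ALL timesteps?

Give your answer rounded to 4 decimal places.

Answer: 2.0323

Derivation:
Step 0: x=[5.0000 8.0000 10.0000] v=[0.0000 0.0000 0.0000]
Step 1: x=[4.7500 7.7500 10.5000] v=[-0.5000 -0.5000 1.0000]
Step 2: x=[4.2500 7.4375 11.3125] v=[-1.0000 -0.6250 1.6250]
Step 3: x=[3.5469 7.2969 12.1563] v=[-1.4063 -0.2813 1.6875]
Step 4: x=[2.7813 7.4336 12.7852] v=[-1.5313 0.2734 1.2578]
Step 5: x=[2.1787 7.7452 13.0762] v=[-1.2052 0.6231 0.5820]
Step 6: x=[1.9677 7.9979 13.0345] v=[-0.4220 0.5054 -0.0835]
Max displacement = 2.0323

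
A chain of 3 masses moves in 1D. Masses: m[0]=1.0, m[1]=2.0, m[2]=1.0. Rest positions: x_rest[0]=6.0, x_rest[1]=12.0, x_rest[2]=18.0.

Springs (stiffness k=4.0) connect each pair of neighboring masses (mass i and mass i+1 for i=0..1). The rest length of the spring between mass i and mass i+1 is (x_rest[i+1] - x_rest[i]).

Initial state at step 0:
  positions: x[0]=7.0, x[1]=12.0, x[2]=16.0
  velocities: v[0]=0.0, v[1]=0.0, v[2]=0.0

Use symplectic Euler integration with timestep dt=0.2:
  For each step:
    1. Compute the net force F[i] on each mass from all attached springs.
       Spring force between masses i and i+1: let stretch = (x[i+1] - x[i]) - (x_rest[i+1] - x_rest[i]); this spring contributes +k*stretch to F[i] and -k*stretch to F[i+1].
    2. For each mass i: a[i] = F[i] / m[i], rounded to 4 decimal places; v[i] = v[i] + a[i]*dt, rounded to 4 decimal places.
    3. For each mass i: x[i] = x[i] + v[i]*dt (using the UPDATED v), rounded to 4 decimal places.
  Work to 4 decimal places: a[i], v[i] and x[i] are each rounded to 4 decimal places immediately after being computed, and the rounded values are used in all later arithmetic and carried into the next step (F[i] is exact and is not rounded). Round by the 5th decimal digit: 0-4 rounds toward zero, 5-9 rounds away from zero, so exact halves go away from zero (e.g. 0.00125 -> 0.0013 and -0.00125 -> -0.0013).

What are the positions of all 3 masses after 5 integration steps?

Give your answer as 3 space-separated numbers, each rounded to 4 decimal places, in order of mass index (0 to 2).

Step 0: x=[7.0000 12.0000 16.0000] v=[0.0000 0.0000 0.0000]
Step 1: x=[6.8400 11.9200 16.3200] v=[-0.8000 -0.4000 1.6000]
Step 2: x=[6.5328 11.7856 16.8960] v=[-1.5360 -0.6720 2.8800]
Step 3: x=[6.1060 11.6398 17.6143] v=[-2.1338 -0.7290 3.5917]
Step 4: x=[5.6046 11.5293 18.3367] v=[-2.5068 -0.5527 3.6121]
Step 5: x=[5.0912 11.4894 18.9299] v=[-2.5670 -0.1996 2.9662]

Answer: 5.0912 11.4894 18.9299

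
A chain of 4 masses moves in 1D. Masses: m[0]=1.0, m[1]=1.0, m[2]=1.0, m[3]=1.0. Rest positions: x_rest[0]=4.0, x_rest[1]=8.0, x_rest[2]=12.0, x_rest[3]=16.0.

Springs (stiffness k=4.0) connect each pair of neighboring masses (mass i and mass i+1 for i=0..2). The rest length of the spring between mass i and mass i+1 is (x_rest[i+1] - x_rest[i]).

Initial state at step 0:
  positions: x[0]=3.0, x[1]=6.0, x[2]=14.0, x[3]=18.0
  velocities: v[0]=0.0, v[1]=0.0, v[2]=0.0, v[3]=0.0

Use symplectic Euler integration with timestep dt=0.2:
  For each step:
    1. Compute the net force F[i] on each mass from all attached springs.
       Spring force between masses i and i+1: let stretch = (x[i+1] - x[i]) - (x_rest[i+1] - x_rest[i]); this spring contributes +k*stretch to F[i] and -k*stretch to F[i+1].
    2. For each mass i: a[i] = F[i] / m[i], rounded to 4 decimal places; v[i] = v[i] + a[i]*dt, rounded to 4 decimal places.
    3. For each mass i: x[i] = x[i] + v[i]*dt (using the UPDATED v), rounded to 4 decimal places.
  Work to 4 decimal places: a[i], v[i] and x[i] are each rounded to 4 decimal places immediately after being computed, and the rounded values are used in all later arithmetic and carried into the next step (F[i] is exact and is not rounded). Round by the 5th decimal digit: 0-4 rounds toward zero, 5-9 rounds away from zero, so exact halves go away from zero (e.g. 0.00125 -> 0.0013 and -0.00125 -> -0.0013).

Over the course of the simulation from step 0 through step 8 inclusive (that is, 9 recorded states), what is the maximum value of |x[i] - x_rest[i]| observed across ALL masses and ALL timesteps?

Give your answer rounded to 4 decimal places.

Answer: 2.5469

Derivation:
Step 0: x=[3.0000 6.0000 14.0000 18.0000] v=[0.0000 0.0000 0.0000 0.0000]
Step 1: x=[2.8400 6.8000 13.3600 18.0000] v=[-0.8000 4.0000 -3.2000 0.0000]
Step 2: x=[2.6736 8.0160 12.4128 17.8976] v=[-0.8320 6.0800 -4.7360 -0.5120]
Step 3: x=[2.7220 9.0807 11.6397 17.5576] v=[0.2419 5.3235 -3.8656 -1.6998]
Step 4: x=[3.1478 9.5374 11.4040 16.9108] v=[2.1289 2.2837 -1.1785 -3.2341]
Step 5: x=[3.9559 9.2705 11.7507 16.0229] v=[4.0406 -1.3347 1.7337 -4.4395]
Step 6: x=[4.9744 8.5501 12.3842 15.0914] v=[5.0923 -3.6022 3.1673 -4.6573]
Step 7: x=[5.9250 7.8710 12.8374 14.3668] v=[4.7529 -3.3955 2.2658 -3.6231]
Step 8: x=[6.5469 7.6752 12.7406 14.0375] v=[3.1097 -0.9792 -0.4838 -1.6466]
Max displacement = 2.5469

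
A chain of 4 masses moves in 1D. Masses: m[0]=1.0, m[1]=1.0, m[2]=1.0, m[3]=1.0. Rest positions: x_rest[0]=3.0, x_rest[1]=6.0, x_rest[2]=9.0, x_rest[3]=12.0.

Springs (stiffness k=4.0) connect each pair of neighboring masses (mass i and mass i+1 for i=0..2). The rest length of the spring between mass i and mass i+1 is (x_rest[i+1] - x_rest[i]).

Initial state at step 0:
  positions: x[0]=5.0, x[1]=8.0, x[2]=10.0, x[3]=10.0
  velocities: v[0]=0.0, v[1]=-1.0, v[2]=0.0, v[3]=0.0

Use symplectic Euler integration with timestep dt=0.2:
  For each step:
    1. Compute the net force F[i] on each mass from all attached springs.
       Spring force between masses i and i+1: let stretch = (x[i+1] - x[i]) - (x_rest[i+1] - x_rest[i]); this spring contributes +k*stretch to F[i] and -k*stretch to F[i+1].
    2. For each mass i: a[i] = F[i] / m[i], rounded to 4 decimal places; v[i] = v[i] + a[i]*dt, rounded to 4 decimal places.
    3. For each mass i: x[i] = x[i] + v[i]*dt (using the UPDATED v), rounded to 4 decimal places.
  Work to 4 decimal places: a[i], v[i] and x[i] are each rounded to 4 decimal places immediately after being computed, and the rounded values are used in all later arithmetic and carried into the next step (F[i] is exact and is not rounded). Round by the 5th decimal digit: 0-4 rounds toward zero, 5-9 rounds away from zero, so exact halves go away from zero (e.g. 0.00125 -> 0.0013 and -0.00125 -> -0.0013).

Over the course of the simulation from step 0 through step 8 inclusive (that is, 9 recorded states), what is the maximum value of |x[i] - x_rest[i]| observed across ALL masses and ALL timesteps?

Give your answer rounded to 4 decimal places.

Answer: 2.0011

Derivation:
Step 0: x=[5.0000 8.0000 10.0000 10.0000] v=[0.0000 -1.0000 0.0000 0.0000]
Step 1: x=[5.0000 7.6400 9.6800 10.4800] v=[0.0000 -1.8000 -1.6000 2.4000]
Step 2: x=[4.9424 7.1840 9.1616 11.3120] v=[-0.2880 -2.2800 -2.5920 4.1600]
Step 3: x=[4.7635 6.6858 8.6708 12.2799] v=[-0.8947 -2.4912 -2.4538 4.8397]
Step 4: x=[4.4121 6.1976 8.4399 13.1504] v=[-1.7569 -2.4410 -1.1545 4.3524]
Step 5: x=[3.8664 5.7825 8.6039 13.7472] v=[-2.7285 -2.0756 0.8201 2.9840]
Step 6: x=[3.1473 5.5122 9.1394 14.0011] v=[-3.5956 -1.3514 2.6776 1.2694]
Step 7: x=[2.3266 5.4439 9.8724 13.9571] v=[-4.1037 -0.3416 3.6652 -0.2200]
Step 8: x=[1.5246 5.5854 10.5504 13.7395] v=[-4.0099 0.7074 3.3902 -1.0878]
Max displacement = 2.0011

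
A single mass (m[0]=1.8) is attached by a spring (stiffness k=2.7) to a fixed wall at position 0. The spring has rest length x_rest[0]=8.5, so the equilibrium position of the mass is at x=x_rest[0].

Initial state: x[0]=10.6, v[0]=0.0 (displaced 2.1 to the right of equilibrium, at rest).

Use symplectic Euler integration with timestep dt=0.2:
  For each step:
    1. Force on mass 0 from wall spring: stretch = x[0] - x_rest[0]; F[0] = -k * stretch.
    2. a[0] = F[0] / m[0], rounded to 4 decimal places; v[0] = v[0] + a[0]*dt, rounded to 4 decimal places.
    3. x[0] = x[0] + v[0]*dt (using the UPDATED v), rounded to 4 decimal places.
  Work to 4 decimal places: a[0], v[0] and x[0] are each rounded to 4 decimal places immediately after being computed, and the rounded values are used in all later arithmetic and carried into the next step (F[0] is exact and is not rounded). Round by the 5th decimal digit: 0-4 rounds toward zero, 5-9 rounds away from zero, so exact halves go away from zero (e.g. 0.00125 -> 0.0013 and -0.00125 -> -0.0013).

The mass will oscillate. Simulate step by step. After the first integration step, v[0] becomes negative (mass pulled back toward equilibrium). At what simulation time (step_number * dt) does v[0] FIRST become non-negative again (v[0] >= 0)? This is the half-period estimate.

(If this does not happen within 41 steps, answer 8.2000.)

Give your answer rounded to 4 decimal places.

Step 0: x=[10.6000] v=[0.0000]
Step 1: x=[10.4740] v=[-0.6300]
Step 2: x=[10.2296] v=[-1.2222]
Step 3: x=[9.8814] v=[-1.7411]
Step 4: x=[9.4503] v=[-2.1555]
Step 5: x=[8.9622] v=[-2.4406]
Step 6: x=[8.4463] v=[-2.5793]
Step 7: x=[7.9337] v=[-2.5632]
Step 8: x=[7.4550] v=[-2.3933]
Step 9: x=[7.0390] v=[-2.0798]
Step 10: x=[6.7107] v=[-1.6415]
Step 11: x=[6.4898] v=[-1.1047]
Step 12: x=[6.3895] v=[-0.5016]
Step 13: x=[6.4158] v=[0.1316]
First v>=0 after going negative at step 13, time=2.6000

Answer: 2.6000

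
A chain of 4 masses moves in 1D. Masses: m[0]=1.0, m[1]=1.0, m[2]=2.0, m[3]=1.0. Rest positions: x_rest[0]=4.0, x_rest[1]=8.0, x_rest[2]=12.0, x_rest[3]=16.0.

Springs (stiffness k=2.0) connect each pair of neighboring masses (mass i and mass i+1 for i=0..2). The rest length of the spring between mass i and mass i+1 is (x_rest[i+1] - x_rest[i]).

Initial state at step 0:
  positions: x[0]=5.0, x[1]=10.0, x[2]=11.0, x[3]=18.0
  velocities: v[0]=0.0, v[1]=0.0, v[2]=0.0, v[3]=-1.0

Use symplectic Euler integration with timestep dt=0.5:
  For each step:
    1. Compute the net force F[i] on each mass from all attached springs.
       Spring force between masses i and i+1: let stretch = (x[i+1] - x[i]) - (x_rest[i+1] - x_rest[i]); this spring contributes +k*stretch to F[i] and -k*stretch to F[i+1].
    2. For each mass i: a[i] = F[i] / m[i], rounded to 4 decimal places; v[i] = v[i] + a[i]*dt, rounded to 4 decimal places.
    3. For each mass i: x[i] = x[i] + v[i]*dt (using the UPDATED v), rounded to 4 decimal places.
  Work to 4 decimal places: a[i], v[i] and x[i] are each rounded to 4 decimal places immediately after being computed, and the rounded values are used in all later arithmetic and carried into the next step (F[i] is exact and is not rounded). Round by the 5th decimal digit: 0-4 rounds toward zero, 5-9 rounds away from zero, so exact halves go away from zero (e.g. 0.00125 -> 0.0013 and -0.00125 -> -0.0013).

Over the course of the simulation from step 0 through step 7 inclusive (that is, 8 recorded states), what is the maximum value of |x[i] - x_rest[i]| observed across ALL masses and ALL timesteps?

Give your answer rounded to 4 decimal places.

Answer: 2.7167

Derivation:
Step 0: x=[5.0000 10.0000 11.0000 18.0000] v=[0.0000 0.0000 0.0000 -1.0000]
Step 1: x=[5.5000 8.0000 12.5000 16.0000] v=[1.0000 -4.0000 3.0000 -4.0000]
Step 2: x=[5.2500 7.0000 13.7500 14.2500] v=[-0.5000 -2.0000 2.5000 -3.5000]
Step 3: x=[3.8750 8.5000 13.4375 14.2500] v=[-2.7500 3.0000 -0.6250 0.0000]
Step 4: x=[2.8125 10.1563 12.0938 15.8438] v=[-2.1250 3.3125 -2.6875 3.1875]
Step 5: x=[3.4219 9.1094 11.2032 17.5626] v=[1.2188 -2.0938 -1.7813 3.4375]
Step 6: x=[4.8751 6.2657 11.3790 18.1017] v=[2.9063 -5.6875 0.3515 1.0781]
Step 7: x=[5.0236 5.2833 11.9571 17.2794] v=[0.2969 -1.9648 1.1562 -1.6446]
Max displacement = 2.7167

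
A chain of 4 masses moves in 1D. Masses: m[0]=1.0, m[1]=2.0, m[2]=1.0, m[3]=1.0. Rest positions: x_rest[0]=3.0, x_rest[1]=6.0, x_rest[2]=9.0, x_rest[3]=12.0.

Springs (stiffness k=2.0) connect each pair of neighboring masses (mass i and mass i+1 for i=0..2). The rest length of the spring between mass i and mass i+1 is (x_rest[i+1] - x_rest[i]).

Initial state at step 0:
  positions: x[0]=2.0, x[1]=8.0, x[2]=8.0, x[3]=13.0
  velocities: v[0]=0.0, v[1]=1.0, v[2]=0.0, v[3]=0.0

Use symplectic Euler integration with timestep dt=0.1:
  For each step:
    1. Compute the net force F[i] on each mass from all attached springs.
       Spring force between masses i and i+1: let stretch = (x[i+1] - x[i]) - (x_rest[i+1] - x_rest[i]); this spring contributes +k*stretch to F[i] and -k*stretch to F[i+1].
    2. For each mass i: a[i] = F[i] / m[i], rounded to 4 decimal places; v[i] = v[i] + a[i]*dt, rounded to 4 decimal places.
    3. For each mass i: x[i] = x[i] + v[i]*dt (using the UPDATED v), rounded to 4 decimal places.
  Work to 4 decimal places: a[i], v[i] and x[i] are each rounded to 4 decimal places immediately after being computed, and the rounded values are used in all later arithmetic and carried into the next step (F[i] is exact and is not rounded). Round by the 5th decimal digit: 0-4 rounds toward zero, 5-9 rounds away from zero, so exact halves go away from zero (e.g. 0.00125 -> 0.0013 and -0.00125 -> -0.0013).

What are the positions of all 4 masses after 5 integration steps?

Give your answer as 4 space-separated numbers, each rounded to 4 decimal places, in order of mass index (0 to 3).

Answer: 2.8572 7.6558 9.3372 12.4941

Derivation:
Step 0: x=[2.0000 8.0000 8.0000 13.0000] v=[0.0000 1.0000 0.0000 0.0000]
Step 1: x=[2.0600 8.0400 8.1000 12.9600] v=[0.6000 0.4000 1.0000 -0.4000]
Step 2: x=[2.1796 8.0208 8.2960 12.8828] v=[1.1960 -0.1920 1.9600 -0.7720]
Step 3: x=[2.3560 7.9459 8.5782 12.7739] v=[1.7642 -0.7486 2.8223 -1.0894]
Step 4: x=[2.5842 7.8215 8.9317 12.6411] v=[2.2822 -1.2444 3.5350 -1.3285]
Step 5: x=[2.8572 7.6558 9.3372 12.4941] v=[2.7297 -1.6571 4.0548 -1.4704]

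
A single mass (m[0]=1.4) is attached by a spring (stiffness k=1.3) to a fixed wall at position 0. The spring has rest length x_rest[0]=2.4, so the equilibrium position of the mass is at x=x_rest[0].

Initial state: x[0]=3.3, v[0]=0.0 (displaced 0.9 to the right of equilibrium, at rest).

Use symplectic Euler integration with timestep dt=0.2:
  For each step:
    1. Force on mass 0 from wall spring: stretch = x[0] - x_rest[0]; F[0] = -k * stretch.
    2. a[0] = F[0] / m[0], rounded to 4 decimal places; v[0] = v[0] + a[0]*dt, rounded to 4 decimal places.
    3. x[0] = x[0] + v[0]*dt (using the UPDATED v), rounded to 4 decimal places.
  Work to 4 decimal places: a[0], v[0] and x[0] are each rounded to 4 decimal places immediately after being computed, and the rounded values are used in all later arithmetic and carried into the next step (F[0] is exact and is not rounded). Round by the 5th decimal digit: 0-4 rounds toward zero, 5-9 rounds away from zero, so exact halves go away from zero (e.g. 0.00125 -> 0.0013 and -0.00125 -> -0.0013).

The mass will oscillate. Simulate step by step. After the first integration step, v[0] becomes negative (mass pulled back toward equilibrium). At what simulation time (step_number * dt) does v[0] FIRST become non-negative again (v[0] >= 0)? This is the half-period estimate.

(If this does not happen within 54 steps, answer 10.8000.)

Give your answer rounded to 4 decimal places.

Answer: 3.4000

Derivation:
Step 0: x=[3.3000] v=[0.0000]
Step 1: x=[3.2666] v=[-0.1671]
Step 2: x=[3.2010] v=[-0.3280]
Step 3: x=[3.1056] v=[-0.4768]
Step 4: x=[2.9840] v=[-0.6078]
Step 5: x=[2.8407] v=[-0.7163]
Step 6: x=[2.6811] v=[-0.7981]
Step 7: x=[2.5110] v=[-0.8503]
Step 8: x=[2.3368] v=[-0.8709]
Step 9: x=[2.1650] v=[-0.8592]
Step 10: x=[2.0019] v=[-0.8156]
Step 11: x=[1.8536] v=[-0.7417]
Step 12: x=[1.7256] v=[-0.6402]
Step 13: x=[1.6226] v=[-0.5150]
Step 14: x=[1.5485] v=[-0.3706]
Step 15: x=[1.5060] v=[-0.2125]
Step 16: x=[1.4967] v=[-0.0465]
Step 17: x=[1.5210] v=[0.1213]
First v>=0 after going negative at step 17, time=3.4000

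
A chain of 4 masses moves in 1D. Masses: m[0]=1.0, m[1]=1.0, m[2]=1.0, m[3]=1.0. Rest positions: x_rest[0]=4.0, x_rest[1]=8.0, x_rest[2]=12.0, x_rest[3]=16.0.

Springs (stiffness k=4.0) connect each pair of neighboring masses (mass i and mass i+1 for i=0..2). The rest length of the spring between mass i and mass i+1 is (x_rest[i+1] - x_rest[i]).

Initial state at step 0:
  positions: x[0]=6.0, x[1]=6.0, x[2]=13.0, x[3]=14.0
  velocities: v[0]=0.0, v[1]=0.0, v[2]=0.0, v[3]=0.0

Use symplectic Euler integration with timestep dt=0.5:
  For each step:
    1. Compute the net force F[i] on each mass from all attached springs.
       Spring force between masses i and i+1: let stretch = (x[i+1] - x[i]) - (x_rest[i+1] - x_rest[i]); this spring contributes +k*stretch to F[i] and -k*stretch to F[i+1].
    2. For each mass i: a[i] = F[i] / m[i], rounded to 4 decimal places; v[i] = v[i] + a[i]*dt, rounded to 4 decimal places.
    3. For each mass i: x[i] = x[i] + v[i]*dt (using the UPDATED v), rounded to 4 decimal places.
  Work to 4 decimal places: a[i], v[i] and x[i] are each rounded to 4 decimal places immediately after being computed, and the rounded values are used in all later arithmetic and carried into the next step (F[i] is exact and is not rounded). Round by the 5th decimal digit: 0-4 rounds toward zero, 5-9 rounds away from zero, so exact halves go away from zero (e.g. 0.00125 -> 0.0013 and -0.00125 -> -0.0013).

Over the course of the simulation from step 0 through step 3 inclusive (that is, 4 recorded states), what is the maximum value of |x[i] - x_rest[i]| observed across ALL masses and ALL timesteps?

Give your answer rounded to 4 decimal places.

Step 0: x=[6.0000 6.0000 13.0000 14.0000] v=[0.0000 0.0000 0.0000 0.0000]
Step 1: x=[2.0000 13.0000 7.0000 17.0000] v=[-8.0000 14.0000 -12.0000 6.0000]
Step 2: x=[5.0000 3.0000 17.0000 14.0000] v=[6.0000 -20.0000 20.0000 -6.0000]
Step 3: x=[2.0000 9.0000 10.0000 18.0000] v=[-6.0000 12.0000 -14.0000 8.0000]
Max displacement = 5.0000

Answer: 5.0000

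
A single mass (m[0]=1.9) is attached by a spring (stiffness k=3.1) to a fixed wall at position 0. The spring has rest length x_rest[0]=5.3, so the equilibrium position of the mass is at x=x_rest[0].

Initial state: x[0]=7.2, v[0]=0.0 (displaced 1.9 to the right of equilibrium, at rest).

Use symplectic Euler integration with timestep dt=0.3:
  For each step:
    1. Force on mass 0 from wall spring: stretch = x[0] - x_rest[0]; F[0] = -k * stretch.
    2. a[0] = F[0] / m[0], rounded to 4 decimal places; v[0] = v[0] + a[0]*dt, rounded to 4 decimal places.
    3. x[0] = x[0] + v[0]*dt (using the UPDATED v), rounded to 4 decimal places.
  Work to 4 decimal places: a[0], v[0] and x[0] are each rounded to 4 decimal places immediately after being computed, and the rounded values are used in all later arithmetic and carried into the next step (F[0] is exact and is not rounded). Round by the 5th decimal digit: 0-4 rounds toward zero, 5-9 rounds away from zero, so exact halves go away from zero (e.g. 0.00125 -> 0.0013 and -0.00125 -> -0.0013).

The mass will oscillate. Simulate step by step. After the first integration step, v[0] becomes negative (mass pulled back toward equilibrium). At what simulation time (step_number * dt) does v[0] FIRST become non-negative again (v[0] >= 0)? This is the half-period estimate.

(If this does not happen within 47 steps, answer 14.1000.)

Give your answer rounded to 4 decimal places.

Step 0: x=[7.2000] v=[0.0000]
Step 1: x=[6.9210] v=[-0.9300]
Step 2: x=[6.4040] v=[-1.7234]
Step 3: x=[5.7249] v=[-2.2638]
Step 4: x=[4.9834] v=[-2.4718]
Step 5: x=[4.2884] v=[-2.3168]
Step 6: x=[3.7419] v=[-1.8217]
Step 7: x=[3.4242] v=[-1.0590]
Step 8: x=[3.3819] v=[-0.1409]
Step 9: x=[3.6213] v=[0.7980]
First v>=0 after going negative at step 9, time=2.7000

Answer: 2.7000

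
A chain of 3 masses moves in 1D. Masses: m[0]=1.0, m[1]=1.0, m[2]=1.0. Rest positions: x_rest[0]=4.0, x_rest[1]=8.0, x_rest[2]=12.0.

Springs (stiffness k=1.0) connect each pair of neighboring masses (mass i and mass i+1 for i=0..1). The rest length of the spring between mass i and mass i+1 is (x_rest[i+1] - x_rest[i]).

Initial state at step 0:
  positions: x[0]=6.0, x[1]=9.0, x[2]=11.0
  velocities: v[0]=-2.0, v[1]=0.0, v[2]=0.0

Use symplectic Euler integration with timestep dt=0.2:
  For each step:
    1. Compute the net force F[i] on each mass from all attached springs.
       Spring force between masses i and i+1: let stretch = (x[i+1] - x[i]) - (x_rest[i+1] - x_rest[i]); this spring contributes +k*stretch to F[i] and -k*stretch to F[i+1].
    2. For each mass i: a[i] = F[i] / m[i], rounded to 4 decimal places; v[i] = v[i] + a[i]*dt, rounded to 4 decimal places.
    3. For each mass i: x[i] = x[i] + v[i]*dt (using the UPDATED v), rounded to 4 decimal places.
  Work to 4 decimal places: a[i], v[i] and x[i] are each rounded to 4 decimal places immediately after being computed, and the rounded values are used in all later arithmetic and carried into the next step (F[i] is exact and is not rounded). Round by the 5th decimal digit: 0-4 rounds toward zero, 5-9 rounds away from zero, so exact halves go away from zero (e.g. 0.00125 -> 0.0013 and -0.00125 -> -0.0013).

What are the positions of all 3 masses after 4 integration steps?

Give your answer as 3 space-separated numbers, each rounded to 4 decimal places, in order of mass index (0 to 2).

Step 0: x=[6.0000 9.0000 11.0000] v=[-2.0000 0.0000 0.0000]
Step 1: x=[5.5600 8.9600 11.0800] v=[-2.2000 -0.2000 0.4000]
Step 2: x=[5.0960 8.8688 11.2352] v=[-2.3200 -0.4560 0.7760]
Step 3: x=[4.6229 8.7213 11.4557] v=[-2.3654 -0.7373 1.1027]
Step 4: x=[4.1538 8.5193 11.7269] v=[-2.3457 -1.0101 1.3558]

Answer: 4.1538 8.5193 11.7269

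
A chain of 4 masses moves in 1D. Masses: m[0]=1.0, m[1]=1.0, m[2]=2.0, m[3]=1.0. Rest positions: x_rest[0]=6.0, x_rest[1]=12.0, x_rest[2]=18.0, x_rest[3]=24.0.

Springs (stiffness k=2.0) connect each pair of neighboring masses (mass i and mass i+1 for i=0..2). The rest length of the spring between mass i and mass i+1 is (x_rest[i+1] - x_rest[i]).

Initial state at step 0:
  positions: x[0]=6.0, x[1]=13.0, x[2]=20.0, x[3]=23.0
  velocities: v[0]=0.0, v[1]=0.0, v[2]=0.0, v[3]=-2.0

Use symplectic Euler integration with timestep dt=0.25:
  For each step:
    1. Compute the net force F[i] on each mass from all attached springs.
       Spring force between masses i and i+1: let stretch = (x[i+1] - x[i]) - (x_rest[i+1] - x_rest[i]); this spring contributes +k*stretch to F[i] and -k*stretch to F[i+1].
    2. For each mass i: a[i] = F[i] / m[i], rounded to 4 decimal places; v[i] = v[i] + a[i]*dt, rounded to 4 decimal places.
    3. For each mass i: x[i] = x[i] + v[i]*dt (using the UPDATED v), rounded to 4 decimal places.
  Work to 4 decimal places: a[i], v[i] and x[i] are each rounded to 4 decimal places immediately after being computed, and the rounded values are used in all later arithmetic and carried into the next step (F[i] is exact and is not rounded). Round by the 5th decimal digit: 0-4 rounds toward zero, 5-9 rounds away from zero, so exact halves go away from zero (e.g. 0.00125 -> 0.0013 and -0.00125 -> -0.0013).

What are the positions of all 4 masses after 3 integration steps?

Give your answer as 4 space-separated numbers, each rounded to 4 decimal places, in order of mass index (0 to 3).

Step 0: x=[6.0000 13.0000 20.0000 23.0000] v=[0.0000 0.0000 0.0000 -2.0000]
Step 1: x=[6.1250 13.0000 19.7500 22.8750] v=[0.5000 0.0000 -1.0000 -0.5000]
Step 2: x=[6.3594 12.9844 19.2734 23.1094] v=[0.9375 -0.0625 -1.9063 0.9375]
Step 3: x=[6.6719 12.9268 18.6435 23.6143] v=[1.2500 -0.2305 -2.5196 2.0195]

Answer: 6.6719 12.9268 18.6435 23.6143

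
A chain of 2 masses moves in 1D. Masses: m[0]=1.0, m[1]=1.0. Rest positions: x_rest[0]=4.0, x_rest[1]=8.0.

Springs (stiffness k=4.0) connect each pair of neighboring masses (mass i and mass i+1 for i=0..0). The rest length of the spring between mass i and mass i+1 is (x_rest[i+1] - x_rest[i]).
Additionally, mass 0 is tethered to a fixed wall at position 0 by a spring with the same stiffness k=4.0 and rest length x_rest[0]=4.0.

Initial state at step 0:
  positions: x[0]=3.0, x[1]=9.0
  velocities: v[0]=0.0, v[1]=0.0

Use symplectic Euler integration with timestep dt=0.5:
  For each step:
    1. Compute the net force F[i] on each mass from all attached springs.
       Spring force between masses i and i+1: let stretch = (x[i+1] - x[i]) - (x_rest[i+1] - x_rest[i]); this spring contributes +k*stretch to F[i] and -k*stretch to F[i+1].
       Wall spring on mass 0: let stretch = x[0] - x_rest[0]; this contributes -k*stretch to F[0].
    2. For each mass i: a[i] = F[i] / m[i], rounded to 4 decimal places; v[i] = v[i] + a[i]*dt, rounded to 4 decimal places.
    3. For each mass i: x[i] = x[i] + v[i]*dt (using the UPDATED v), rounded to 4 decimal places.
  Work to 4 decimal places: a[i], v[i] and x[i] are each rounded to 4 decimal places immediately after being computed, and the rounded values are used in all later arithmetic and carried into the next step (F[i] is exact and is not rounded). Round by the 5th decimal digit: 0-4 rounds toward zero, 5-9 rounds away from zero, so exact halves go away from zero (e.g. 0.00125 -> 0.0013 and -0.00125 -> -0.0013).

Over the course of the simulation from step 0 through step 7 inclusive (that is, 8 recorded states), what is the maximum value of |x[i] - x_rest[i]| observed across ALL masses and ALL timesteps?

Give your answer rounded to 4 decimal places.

Step 0: x=[3.0000 9.0000] v=[0.0000 0.0000]
Step 1: x=[6.0000 7.0000] v=[6.0000 -4.0000]
Step 2: x=[4.0000 8.0000] v=[-4.0000 2.0000]
Step 3: x=[2.0000 9.0000] v=[-4.0000 2.0000]
Step 4: x=[5.0000 7.0000] v=[6.0000 -4.0000]
Step 5: x=[5.0000 7.0000] v=[0.0000 0.0000]
Step 6: x=[2.0000 9.0000] v=[-6.0000 4.0000]
Step 7: x=[4.0000 8.0000] v=[4.0000 -2.0000]
Max displacement = 2.0000

Answer: 2.0000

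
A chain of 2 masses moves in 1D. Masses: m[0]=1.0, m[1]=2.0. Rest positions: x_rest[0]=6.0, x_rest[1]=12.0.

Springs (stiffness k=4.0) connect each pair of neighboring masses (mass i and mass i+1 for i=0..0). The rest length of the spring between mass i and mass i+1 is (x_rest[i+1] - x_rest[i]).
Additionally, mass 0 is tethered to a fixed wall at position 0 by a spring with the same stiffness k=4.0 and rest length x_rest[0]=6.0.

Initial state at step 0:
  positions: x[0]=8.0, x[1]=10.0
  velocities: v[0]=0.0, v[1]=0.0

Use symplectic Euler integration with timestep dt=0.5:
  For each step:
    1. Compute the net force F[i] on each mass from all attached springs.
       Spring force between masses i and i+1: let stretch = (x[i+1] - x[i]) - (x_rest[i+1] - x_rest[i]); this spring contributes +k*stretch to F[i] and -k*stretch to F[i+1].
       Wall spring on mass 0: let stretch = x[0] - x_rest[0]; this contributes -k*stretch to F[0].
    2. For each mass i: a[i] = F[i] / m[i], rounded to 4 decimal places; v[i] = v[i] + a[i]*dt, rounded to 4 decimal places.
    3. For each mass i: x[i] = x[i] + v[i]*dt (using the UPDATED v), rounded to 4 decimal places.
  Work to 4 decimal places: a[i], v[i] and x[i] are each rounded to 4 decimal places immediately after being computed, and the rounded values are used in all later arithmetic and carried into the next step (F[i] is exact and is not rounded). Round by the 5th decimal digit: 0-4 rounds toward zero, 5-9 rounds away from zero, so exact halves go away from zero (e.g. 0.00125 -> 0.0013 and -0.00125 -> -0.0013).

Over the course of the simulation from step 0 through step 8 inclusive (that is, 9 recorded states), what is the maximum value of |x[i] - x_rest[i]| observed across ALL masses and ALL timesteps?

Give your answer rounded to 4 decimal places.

Step 0: x=[8.0000 10.0000] v=[0.0000 0.0000]
Step 1: x=[2.0000 12.0000] v=[-12.0000 4.0000]
Step 2: x=[4.0000 12.0000] v=[4.0000 0.0000]
Step 3: x=[10.0000 11.0000] v=[12.0000 -2.0000]
Step 4: x=[7.0000 12.5000] v=[-6.0000 3.0000]
Step 5: x=[2.5000 14.2500] v=[-9.0000 3.5000]
Step 6: x=[7.2500 13.1250] v=[9.5000 -2.2500]
Step 7: x=[10.6250 12.0625] v=[6.7500 -2.1250]
Step 8: x=[4.8125 13.2813] v=[-11.6250 2.4375]
Max displacement = 4.6250

Answer: 4.6250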